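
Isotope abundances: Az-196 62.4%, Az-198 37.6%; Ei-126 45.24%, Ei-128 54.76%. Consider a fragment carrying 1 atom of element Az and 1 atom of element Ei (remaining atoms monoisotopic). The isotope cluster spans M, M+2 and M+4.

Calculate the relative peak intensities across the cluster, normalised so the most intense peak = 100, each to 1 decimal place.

Element Az pattern (n=1): 0.6240 : 0.3760
Element Ei pattern (n=1): 0.4524 : 0.5476
Convolve the two distributions (both contribute in 2-u steps):
  M: 0.6240×0.4524 = 0.282298
  M+2: 0.6240×0.5476 + 0.3760×0.4524 = 0.511805
  M+4: 0.3760×0.5476 = 0.205898
Scale to base peak (0.511805) = 100: 55.2 : 100.0 : 40.2

55.2 : 100.0 : 40.2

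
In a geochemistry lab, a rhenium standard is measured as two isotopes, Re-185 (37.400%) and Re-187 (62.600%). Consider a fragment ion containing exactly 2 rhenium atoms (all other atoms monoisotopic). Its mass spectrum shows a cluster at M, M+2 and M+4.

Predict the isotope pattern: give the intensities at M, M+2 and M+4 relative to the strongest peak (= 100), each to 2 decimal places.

Each Re atom is independently Re-185 (p = 0.37400) or Re-187 (q = 0.62600); the cluster is the binomial expansion (p + q)^2.
P(M) = 0.37400^2 = 0.139876
P(M+2) = 2 × 0.37400^1 × 0.62600^1 = 0.468248
P(M+4) = 0.62600^2 = 0.391876
The M+2 peak is largest (0.468248); scaling to 100 gives 29.87 : 100.00 : 83.69.

29.87 : 100.00 : 83.69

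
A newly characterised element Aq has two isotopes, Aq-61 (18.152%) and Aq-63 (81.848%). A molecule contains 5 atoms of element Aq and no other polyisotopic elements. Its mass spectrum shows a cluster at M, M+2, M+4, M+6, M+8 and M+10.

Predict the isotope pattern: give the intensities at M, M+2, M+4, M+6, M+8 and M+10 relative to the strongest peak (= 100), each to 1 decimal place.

0.0 : 1.1 : 9.8 : 44.4 : 100.0 : 90.2

Each Aq atom is independently Aq-61 (p = 0.18152) or Aq-63 (q = 0.81848); the cluster is the binomial expansion (p + q)^5.
P(M) = 0.18152^5 = 0.000197
P(M+2) = 5 × 0.18152^4 × 0.81848^1 = 0.004443
P(M+4) = 10 × 0.18152^3 × 0.81848^2 = 0.040067
P(M+6) = 10 × 0.18152^2 × 0.81848^3 = 0.180665
P(M+8) = 5 × 0.18152^1 × 0.81848^4 = 0.407312
P(M+10) = 0.81848^5 = 0.367316
The M+8 peak is largest (0.407312); scaling to 100 gives 0.0 : 1.1 : 9.8 : 44.4 : 100.0 : 90.2.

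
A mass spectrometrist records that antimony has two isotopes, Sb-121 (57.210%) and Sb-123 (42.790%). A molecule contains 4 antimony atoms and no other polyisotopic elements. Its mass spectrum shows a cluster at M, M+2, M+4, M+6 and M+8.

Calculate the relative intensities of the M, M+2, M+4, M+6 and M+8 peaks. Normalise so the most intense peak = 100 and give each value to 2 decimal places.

The 4 Sb atoms are independent, so intensities follow the terms of (0.57210 + 0.42790)^4.
P(M) = 0.57210^4 = 0.107124
P(M+2) = 4 × 0.57210^3 × 0.42790^1 = 0.320493
P(M+4) = 6 × 0.57210^2 × 0.42790^2 = 0.359567
P(M+6) = 4 × 0.57210^1 × 0.42790^3 = 0.179291
P(M+8) = 0.42790^4 = 0.033525
The M+4 peak is largest (0.359567); scaling to 100 gives 29.79 : 89.13 : 100.00 : 49.86 : 9.32.

29.79 : 89.13 : 100.00 : 49.86 : 9.32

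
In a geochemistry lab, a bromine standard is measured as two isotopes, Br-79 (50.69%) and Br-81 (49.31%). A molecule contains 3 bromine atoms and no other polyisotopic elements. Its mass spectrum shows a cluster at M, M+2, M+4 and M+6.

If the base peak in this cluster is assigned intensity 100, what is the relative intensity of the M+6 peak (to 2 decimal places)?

31.54

(0.5069 + 0.4931)^3 gives M 0.1302, M+2 0.3801, M+4 0.3698, M+6 0.1199; the largest is M+2.
P(M+2) = C(3,1) × 0.5069^2 × 0.4931^1 = 3 × 0.25694761 × 0.4931 = 0.380103 (base)
P(M+6) = C(3,3) × 0.5069^0 × 0.4931^3 = 1 × 1.0000 × 0.11989609 = 0.119896
Relative intensity = 0.119896 / 0.380103 × 100 = 31.54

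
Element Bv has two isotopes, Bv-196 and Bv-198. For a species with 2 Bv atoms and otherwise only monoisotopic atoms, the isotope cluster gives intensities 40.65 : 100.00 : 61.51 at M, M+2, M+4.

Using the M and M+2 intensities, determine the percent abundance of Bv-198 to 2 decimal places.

55.16%

Write p for the Bv-196 fraction. I(M+2)/I(M) = [C(2,1)·p^1·(1−p)] / p^2 = 2·(1−p)/p = 100.00/40.65 = 2.4600
(1−p)/p = 2.4600/2 = 1.2300  ⇒  p = 1/(1 + 1.2300) = 0.4484
Bv-196: 44.84%, Bv-198: 55.16%.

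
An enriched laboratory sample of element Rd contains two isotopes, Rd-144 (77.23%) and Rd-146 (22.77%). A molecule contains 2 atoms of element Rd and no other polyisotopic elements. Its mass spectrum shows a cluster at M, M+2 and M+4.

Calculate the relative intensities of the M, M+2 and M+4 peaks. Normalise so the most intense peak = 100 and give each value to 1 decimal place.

The 2 Rd atoms are independent, so intensities follow the terms of (0.7723 + 0.2277)^2.
P(M) = 0.7723^2 = 0.596447
P(M+2) = 2 × 0.7723^1 × 0.2277^1 = 0.351705
P(M+4) = 0.2277^2 = 0.051847
The M peak is largest (0.596447); scaling to 100 gives 100.0 : 59.0 : 8.7.

100.0 : 59.0 : 8.7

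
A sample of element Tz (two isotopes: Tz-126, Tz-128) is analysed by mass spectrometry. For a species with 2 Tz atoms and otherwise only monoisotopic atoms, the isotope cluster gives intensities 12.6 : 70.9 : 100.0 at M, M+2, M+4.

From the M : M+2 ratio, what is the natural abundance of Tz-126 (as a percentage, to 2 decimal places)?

26.22%

If p is the fraction of Tz that is Tz-126, then I(M+2)/I(M) = [C(2,1)·p^1·(1−p)] / p^2 = 2·(1−p)/p = 70.9/12.6 = 5.6270
(1−p)/p = 5.6270/2 = 2.8135  ⇒  p = 1/(1 + 2.8135) = 0.2622
Tz-126: 26.22%, Tz-128: 73.78%.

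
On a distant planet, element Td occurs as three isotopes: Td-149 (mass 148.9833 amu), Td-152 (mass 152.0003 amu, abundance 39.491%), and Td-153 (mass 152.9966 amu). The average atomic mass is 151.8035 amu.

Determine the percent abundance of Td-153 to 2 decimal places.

Let x and y be the fractions of Td-149 and Td-153. Then x + y = 1 − 0.39491 = 0.60509 and 148.9833x + 152.9966y = 151.8035 − 0.39491×152.0003 = 91.777061527.
Substituting: 148.9833x + 152.9966(0.60509 − x) = 91.777061527
(148.9833 − 152.9966)x = -0.799651167  ⇒  x = 0.19925, y = 0.40584
Td-149: 19.93%, Td-153: 40.58%.

40.58%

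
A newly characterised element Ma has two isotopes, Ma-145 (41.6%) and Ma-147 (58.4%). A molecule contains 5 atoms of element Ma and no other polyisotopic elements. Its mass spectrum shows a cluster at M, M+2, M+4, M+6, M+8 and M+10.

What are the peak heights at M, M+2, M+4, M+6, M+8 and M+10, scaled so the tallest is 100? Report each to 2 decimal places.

3.61 : 25.37 : 71.23 : 100.00 : 70.19 : 19.71

Expanding (0.416 + 0.584)^5:
P(M) = 0.416^5 = 0.012459
P(M+2) = 5 × 0.416^4 × 0.584^1 = 0.087449
P(M+4) = 10 × 0.416^3 × 0.584^2 = 0.245531
P(M+6) = 10 × 0.416^2 × 0.584^3 = 0.344687
P(M+8) = 5 × 0.416^1 × 0.584^4 = 0.241944
P(M+10) = 0.584^5 = 0.067930
The M+6 peak is largest (0.344687); scaling to 100 gives 3.61 : 25.37 : 71.23 : 100.00 : 70.19 : 19.71.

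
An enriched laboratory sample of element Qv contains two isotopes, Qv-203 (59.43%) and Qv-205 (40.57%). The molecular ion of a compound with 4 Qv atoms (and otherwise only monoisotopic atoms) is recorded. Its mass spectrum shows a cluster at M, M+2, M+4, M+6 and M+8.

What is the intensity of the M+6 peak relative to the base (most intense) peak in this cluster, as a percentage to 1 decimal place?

Binomial terms of (0.5943 + 0.4057)^4: M 0.1247, M+2 0.3406, M+4 0.3488, M+6 0.1587, M+8 0.0271 → M+4 is the base peak.
P(M+4) = C(4,2) × 0.5943^2 × 0.4057^2 = 6 × 0.35319249 × 0.16459249 = 0.348797 (base)
P(M+6) = C(4,3) × 0.5943^1 × 0.4057^3 = 4 × 0.5943 × 0.06677517 = 0.158738
Relative intensity = 0.158738 / 0.348797 × 100 = 45.5

45.5%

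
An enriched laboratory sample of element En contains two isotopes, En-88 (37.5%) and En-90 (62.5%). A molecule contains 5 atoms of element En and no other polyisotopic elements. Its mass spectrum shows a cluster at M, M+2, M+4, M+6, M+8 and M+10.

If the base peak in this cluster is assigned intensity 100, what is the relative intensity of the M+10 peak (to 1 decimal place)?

27.8

Binomial terms of (0.375 + 0.625)^5: M 0.0074, M+2 0.0618, M+4 0.2060, M+6 0.3433, M+8 0.2861, M+10 0.0954 → M+6 is the base peak.
P(M+6) = C(5,3) × 0.375^2 × 0.625^3 = 10 × 0.140625 × 0.24414062 = 0.343323 (base)
P(M+10) = C(5,5) × 0.375^0 × 0.625^5 = 1 × 1.0000 × 0.09536743 = 0.095367
Relative intensity = 0.095367 / 0.343323 × 100 = 27.8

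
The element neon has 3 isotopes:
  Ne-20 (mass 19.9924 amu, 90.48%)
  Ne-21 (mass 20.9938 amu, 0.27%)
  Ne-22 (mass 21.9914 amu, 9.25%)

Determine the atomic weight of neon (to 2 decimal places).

The abundance-weighted mean is 0.9048 × 19.9924 + 0.0027 × 20.9938 + 0.0925 × 21.9914
= 18.08912 + 0.05668 + 2.03420 = 20.18000 amu

20.18 amu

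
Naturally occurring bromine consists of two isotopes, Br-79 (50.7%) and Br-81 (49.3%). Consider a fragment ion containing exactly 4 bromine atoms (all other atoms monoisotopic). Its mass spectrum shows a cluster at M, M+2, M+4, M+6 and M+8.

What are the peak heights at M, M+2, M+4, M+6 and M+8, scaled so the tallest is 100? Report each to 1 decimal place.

17.6 : 68.6 : 100.0 : 64.8 : 15.8

Expanding (0.507 + 0.493)^4:
P(M) = 0.507^4 = 0.066074
P(M+2) = 4 × 0.507^3 × 0.493^1 = 0.256999
P(M+4) = 6 × 0.507^2 × 0.493^2 = 0.374853
P(M+6) = 4 × 0.507^1 × 0.493^3 = 0.243001
P(M+8) = 0.493^4 = 0.059073
The M+4 peak is largest (0.374853); scaling to 100 gives 17.6 : 68.6 : 100.0 : 64.8 : 15.8.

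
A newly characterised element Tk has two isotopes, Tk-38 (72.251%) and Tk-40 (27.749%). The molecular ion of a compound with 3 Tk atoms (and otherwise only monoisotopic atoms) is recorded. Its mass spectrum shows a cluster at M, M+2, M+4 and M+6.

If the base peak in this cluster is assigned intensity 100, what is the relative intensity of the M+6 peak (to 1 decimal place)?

Term probabilities: M 0.3772, M+2 0.4346, M+4 0.1669, M+6 0.0214. Base peak = M+2.
P(M+2) = C(3,1) × 0.72251^2 × 0.27749^1 = 3 × 0.5220207 × 0.27749 = 0.434567 (base)
P(M+6) = C(3,3) × 0.72251^0 × 0.27749^3 = 1 × 1.0000 × 0.02136692 = 0.021367
Relative intensity = 0.021367 / 0.434567 × 100 = 4.9

4.9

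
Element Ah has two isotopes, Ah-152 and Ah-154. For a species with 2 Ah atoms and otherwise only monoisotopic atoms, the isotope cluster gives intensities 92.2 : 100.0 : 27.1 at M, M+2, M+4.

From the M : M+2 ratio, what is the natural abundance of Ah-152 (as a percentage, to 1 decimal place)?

64.8%

Write p for the Ah-152 fraction. I(M+2)/I(M) = [C(2,1)·p^1·(1−p)] / p^2 = 2·(1−p)/p = 100.0/92.2 = 1.0846
(1−p)/p = 1.0846/2 = 0.5423  ⇒  p = 1/(1 + 0.5423) = 0.6484
Ah-152: 64.8%, Ah-154: 35.2%.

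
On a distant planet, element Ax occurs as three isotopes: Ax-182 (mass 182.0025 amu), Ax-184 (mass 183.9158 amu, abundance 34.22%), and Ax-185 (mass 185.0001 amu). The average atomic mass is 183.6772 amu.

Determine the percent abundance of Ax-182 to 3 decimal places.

31.754%

Let x and y be the fractions of Ax-182 and Ax-185. Then x + y = 1 − 0.3422 = 0.6578 and 182.0025x + 185.0001y = 183.6772 − 0.3422×183.9158 = 120.74121324.
Substituting: 182.0025x + 185.0001(0.6578 − x) = 120.74121324
(182.0025 − 185.0001)x = -0.95185254  ⇒  x = 0.31754, y = 0.34026
Ax-182: 31.754%, Ax-185: 34.026%.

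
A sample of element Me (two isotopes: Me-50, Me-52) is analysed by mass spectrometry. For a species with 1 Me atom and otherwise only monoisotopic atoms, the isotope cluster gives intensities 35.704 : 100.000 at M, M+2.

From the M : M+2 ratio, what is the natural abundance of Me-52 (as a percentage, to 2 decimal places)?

73.69%

Write p for the Me-50 fraction. I(M+2)/I(M) = [C(1,1)·p^0·(1−p)] / p^1 = 1·(1−p)/p = 100.000/35.704 = 2.8008
(1−p)/p = 2.8008/1 = 2.8008  ⇒  p = 1/(1 + 2.8008) = 0.2631
Me-50: 26.31%, Me-52: 73.69%.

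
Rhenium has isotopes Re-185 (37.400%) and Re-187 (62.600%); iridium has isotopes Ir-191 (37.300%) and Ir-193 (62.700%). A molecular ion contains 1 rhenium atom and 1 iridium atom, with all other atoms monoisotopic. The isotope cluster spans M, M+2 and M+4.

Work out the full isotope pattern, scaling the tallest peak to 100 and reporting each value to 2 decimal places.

29.81 : 100.00 : 83.87

Rhenium pattern (n=1): 0.3740 : 0.6260
Iridium pattern (n=1): 0.3730 : 0.6270
Convolve the two distributions (both contribute in 2-u steps):
  M: 0.3740×0.3730 = 0.139502
  M+2: 0.3740×0.6270 + 0.6260×0.3730 = 0.467996
  M+4: 0.6260×0.6270 = 0.392502
Scale to base peak (0.467996) = 100: 29.81 : 100.00 : 83.87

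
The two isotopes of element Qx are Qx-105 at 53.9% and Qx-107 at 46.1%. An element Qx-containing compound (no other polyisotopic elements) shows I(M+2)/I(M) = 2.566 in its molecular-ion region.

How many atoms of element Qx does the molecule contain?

With n Qx atoms, P(M+2)/P(M) = C(n,1)·p^(n−1)q / p^n = n·q/p = n · 0.461/0.539.
n = 2.566 × 0.539/0.461 = 3.00 ≈ 3

3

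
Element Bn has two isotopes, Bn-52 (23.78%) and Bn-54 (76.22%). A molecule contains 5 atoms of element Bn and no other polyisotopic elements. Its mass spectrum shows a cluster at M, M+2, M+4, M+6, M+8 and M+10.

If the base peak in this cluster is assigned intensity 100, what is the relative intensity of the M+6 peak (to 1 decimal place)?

62.4

Binomial terms of (0.2378 + 0.7622)^5: M 0.0008, M+2 0.0122, M+4 0.0781, M+6 0.2504, M+8 0.4013, M+10 0.2572 → M+8 is the base peak.
P(M+8) = C(5,4) × 0.2378^1 × 0.7622^4 = 5 × 0.2378 × 0.33750155 = 0.401289 (base)
P(M+6) = C(5,3) × 0.2378^2 × 0.7622^3 = 10 × 0.05654884 × 0.44279921 = 0.250398
Relative intensity = 0.250398 / 0.401289 × 100 = 62.4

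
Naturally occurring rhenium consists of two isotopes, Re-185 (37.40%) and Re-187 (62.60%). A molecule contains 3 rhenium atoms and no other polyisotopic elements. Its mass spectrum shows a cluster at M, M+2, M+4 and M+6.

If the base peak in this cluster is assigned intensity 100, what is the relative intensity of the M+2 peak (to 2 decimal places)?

59.74

Term probabilities: M 0.0523, M+2 0.2627, M+4 0.4397, M+6 0.2453. Base peak = M+4.
P(M+4) = C(3,2) × 0.3740^1 × 0.6260^2 = 3 × 0.3740 × 0.391876 = 0.439685 (base)
P(M+2) = C(3,1) × 0.3740^2 × 0.6260^1 = 3 × 0.139876 × 0.6260 = 0.262687
Relative intensity = 0.262687 / 0.439685 × 100 = 59.74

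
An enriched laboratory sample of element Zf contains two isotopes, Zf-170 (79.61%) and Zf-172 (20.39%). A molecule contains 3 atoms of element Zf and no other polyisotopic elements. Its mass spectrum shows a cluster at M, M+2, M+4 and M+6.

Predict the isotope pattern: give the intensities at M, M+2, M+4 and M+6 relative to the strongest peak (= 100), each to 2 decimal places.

Expanding (0.7961 + 0.2039)^3:
P(M) = 0.7961^3 = 0.504548
P(M+2) = 3 × 0.7961^2 × 0.2039^1 = 0.387680
P(M+4) = 3 × 0.7961^1 × 0.2039^2 = 0.099294
P(M+6) = 0.2039^3 = 0.008477
The M peak is largest (0.504548); scaling to 100 gives 100.00 : 76.84 : 19.68 : 1.68.

100.00 : 76.84 : 19.68 : 1.68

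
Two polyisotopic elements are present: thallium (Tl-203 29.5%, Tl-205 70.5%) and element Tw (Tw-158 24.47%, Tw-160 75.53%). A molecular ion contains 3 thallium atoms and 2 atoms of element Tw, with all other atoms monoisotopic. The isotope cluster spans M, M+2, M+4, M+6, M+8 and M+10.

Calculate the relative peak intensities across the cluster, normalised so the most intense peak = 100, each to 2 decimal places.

0.40 : 5.39 : 28.65 : 75.85 : 100.00 : 52.54

Thallium pattern (n=3): 0.02567237 : 0.18405787 : 0.43986713 : 0.35040263
Element Tw pattern (n=2): 0.05987809 : 0.36964382 : 0.57047809
Convolve the two distributions (both contribute in 2-u steps):
  M: 0.02567237×0.05987809 = 0.001537
  M+2: 0.02567237×0.36964382 + 0.18405787×0.05987809 = 0.020511
  M+4: 0.02567237×0.57047809 + 0.18405787×0.36964382 + 0.43986713×0.05987809 = 0.109020
  M+6: 0.18405787×0.57047809 + 0.43986713×0.36964382 + 0.35040263×0.05987809 = 0.288577
  M+8: 0.43986713×0.57047809 + 0.35040263×0.36964382 = 0.380459
  M+10: 0.35040263×0.57047809 = 0.199897
Scale to base peak (0.380459) = 100: 0.40 : 5.39 : 28.65 : 75.85 : 100.00 : 52.54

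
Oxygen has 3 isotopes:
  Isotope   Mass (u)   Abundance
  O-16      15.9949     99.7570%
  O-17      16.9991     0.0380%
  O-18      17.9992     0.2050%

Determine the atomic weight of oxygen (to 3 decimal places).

Weight each isotope mass by its fractional abundance: 0.997570 × 15.9949 + 0.000380 × 16.9991 + 0.002050 × 17.9992
= 15.95603 + 0.00646 + 0.03690 = 15.99939 u

15.999 u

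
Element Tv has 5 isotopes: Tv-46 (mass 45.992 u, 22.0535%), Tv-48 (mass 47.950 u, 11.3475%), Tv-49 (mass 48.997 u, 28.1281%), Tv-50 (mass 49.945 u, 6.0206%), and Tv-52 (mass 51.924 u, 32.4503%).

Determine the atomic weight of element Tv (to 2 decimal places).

Weight each isotope mass by its fractional abundance: 0.220535 × 45.992 + 0.113475 × 47.950 + 0.281281 × 48.997 + 0.060206 × 49.945 + 0.324503 × 51.924
= 10.1428 + 5.4411 + 13.7819 + 3.0070 + 16.8495 = 49.2223 u

49.22 u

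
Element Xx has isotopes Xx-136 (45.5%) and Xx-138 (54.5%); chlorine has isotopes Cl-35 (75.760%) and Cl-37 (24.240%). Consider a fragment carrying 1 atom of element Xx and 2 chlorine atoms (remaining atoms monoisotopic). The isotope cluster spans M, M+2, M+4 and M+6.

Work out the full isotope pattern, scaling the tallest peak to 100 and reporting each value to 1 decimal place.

54.4 : 100.0 : 47.3 : 6.7

Element Xx pattern (n=1): 0.4550 : 0.5450
Chlorine pattern (n=2): 0.57395776 : 0.36728448 : 0.05875776
Convolve the two distributions (both contribute in 2-u steps):
  M: 0.4550×0.57395776 = 0.261151
  M+2: 0.4550×0.36728448 + 0.5450×0.57395776 = 0.479921
  M+4: 0.4550×0.05875776 + 0.5450×0.36728448 = 0.226905
  M+6: 0.5450×0.05875776 = 0.032023
Scale to base peak (0.479921) = 100: 54.4 : 100.0 : 47.3 : 6.7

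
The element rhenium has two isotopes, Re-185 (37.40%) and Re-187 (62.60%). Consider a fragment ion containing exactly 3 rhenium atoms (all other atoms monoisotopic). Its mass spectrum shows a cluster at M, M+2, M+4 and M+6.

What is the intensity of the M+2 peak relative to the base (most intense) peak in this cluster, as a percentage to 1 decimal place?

(0.3740 + 0.6260)^3 gives M 0.0523, M+2 0.2627, M+4 0.4397, M+6 0.2453; the largest is M+4.
P(M+4) = C(3,2) × 0.3740^1 × 0.6260^2 = 3 × 0.3740 × 0.391876 = 0.439685 (base)
P(M+2) = C(3,1) × 0.3740^2 × 0.6260^1 = 3 × 0.139876 × 0.6260 = 0.262687
Relative intensity = 0.262687 / 0.439685 × 100 = 59.7

59.7%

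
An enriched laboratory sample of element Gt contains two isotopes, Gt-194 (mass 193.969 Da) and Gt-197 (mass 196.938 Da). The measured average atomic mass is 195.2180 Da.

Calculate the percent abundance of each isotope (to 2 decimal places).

Writing the weighted mean with unknown fraction x of Gt-194:
193.969·x + 196.938·(1 − x) = 195.2180
(193.969 − 196.938)·x = 195.2180 − 196.938
x = -1.7200 / -2.969 = 0.57932 → 57.93% Gt-194, 42.07% Gt-197.

Gt-194: 57.93%, Gt-197: 42.07%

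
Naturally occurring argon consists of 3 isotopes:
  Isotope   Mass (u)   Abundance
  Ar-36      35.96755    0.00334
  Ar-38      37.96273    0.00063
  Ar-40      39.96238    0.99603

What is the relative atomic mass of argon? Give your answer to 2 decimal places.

Weight each isotope mass by its fractional abundance: 0.00334 × 35.96755 + 0.00063 × 37.96273 + 0.99603 × 39.96238
= 0.120132 + 0.023917 + 39.803729 = 39.947778 u

39.95 u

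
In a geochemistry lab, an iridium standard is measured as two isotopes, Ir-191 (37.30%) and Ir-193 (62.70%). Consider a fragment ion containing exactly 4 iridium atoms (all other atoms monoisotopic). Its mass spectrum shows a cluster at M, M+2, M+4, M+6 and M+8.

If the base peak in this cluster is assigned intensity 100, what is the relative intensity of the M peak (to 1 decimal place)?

(0.3730 + 0.6270)^4 gives M 0.0194, M+2 0.1302, M+4 0.3282, M+6 0.3678, M+8 0.1546; the largest is M+6.
P(M+6) = C(4,3) × 0.3730^1 × 0.6270^3 = 4 × 0.3730 × 0.24649188 = 0.367766 (base)
P(M) = C(4,0) × 0.3730^4 × 0.6270^0 = 1 × 0.01935688 × 1.0000 = 0.019357
Relative intensity = 0.019357 / 0.367766 × 100 = 5.3

5.3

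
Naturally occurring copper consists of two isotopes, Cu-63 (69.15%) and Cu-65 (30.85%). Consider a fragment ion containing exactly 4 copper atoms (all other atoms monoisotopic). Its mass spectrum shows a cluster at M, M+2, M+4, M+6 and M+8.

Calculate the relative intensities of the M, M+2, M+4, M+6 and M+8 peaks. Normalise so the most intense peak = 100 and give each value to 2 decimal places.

56.04 : 100.00 : 66.92 : 19.90 : 2.22

The 4 Cu atoms are independent, so intensities follow the terms of (0.6915 + 0.3085)^4.
P(M) = 0.6915^4 = 0.228649
P(M+2) = 4 × 0.6915^3 × 0.3085^1 = 0.408030
P(M+4) = 6 × 0.6915^2 × 0.3085^2 = 0.273052
P(M+6) = 4 × 0.6915^1 × 0.3085^3 = 0.081212
P(M+8) = 0.3085^4 = 0.009058
The M+2 peak is largest (0.408030); scaling to 100 gives 56.04 : 100.00 : 66.92 : 19.90 : 2.22.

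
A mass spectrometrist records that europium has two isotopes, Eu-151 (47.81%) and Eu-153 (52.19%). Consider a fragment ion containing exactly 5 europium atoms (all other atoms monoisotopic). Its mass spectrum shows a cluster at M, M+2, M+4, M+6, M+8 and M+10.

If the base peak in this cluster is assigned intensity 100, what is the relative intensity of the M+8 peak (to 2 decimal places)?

(0.4781 + 0.5219)^5 gives M 0.0250, M+2 0.1363, M+4 0.2977, M+6 0.3249, M+8 0.1774, M+10 0.0387; the largest is M+6.
P(M+6) = C(5,3) × 0.4781^2 × 0.5219^3 = 10 × 0.22857961 × 0.14215492 = 0.324937 (base)
P(M+8) = C(5,4) × 0.4781^1 × 0.5219^4 = 5 × 0.4781 × 0.07419065 = 0.177353
Relative intensity = 0.177353 / 0.324937 × 100 = 54.58

54.58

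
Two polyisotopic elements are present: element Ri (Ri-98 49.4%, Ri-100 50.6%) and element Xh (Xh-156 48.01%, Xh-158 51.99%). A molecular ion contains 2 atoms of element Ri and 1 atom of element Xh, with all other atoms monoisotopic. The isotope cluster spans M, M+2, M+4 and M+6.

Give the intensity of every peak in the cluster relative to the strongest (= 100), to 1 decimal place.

30.6 : 95.8 : 100.0 : 34.8

Element Ri pattern (n=2): 0.244036 : 0.499928 : 0.256036
Element Xh pattern (n=1): 0.4801 : 0.5199
Convolve the two distributions (both contribute in 2-u steps):
  M: 0.244036×0.4801 = 0.117162
  M+2: 0.244036×0.5199 + 0.499928×0.4801 = 0.366890
  M+4: 0.499928×0.5199 + 0.256036×0.4801 = 0.382835
  M+6: 0.256036×0.5199 = 0.133113
Scale to base peak (0.382835) = 100: 30.6 : 95.8 : 100.0 : 34.8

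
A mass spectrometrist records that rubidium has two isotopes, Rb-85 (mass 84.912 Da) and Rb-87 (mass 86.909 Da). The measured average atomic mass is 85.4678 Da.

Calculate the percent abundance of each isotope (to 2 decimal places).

Rb-85: 72.17%, Rb-87: 27.83%

Writing the weighted mean with unknown fraction x of Rb-85:
84.912·x + 86.909·(1 − x) = 85.4678
(84.912 − 86.909)·x = 85.4678 − 86.909
x = -1.4412 / -1.997 = 0.72168 → 72.17% Rb-85, 27.83% Rb-87.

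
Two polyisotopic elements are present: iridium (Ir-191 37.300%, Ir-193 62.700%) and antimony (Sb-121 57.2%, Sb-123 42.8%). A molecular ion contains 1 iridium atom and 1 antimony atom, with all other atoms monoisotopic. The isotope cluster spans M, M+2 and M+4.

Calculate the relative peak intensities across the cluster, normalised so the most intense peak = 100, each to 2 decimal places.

41.17 : 100.00 : 51.78

Iridium pattern (n=1): 0.3730 : 0.6270
Antimony pattern (n=1): 0.5720 : 0.4280
Convolve the two distributions (both contribute in 2-u steps):
  M: 0.3730×0.5720 = 0.213356
  M+2: 0.3730×0.4280 + 0.6270×0.5720 = 0.518288
  M+4: 0.6270×0.4280 = 0.268356
Scale to base peak (0.518288) = 100: 41.17 : 100.00 : 51.78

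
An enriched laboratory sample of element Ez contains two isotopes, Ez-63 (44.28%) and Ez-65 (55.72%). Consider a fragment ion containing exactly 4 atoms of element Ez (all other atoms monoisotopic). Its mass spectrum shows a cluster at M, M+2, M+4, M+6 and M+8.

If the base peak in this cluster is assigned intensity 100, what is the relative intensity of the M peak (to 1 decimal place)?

10.5

Binomial terms of (0.4428 + 0.5572)^4: M 0.0384, M+2 0.1935, M+4 0.3652, M+6 0.3064, M+8 0.0964 → M+4 is the base peak.
P(M+4) = C(4,2) × 0.4428^2 × 0.5572^2 = 6 × 0.19607184 × 0.31047184 = 0.365249 (base)
P(M) = C(4,0) × 0.4428^4 × 0.5572^0 = 1 × 0.03844417 × 1.0000 = 0.038444
Relative intensity = 0.038444 / 0.365249 × 100 = 10.5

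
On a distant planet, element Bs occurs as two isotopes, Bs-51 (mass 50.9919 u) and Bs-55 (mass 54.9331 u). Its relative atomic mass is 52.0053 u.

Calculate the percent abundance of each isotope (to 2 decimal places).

Let x be the fractional abundance of Bs-51; then Bs-55 has abundance 1 − x.
50.9919·x + 54.9331·(1 − x) = 52.0053
(50.9919 − 54.9331)·x = 52.0053 − 54.9331
x = -2.9278 / -3.9412 = 0.74287 → 74.29% Bs-51, 25.71% Bs-55.

Bs-51: 74.29%, Bs-55: 25.71%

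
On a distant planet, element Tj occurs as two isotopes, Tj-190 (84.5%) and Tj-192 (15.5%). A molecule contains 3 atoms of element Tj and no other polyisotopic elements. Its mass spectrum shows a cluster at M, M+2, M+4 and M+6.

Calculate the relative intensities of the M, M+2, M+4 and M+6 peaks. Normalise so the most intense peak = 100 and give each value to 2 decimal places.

Expanding (0.845 + 0.155)^3:
P(M) = 0.845^3 = 0.603351
P(M+2) = 3 × 0.845^2 × 0.155^1 = 0.332022
P(M+4) = 3 × 0.845^1 × 0.155^2 = 0.060903
P(M+6) = 0.155^3 = 0.003724
The M peak is largest (0.603351); scaling to 100 gives 100.00 : 55.03 : 10.09 : 0.62.

100.00 : 55.03 : 10.09 : 0.62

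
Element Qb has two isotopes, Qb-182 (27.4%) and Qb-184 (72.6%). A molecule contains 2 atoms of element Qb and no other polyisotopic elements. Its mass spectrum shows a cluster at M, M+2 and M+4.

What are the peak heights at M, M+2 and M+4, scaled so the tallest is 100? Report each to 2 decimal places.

Each Qb atom is independently Qb-182 (p = 0.274) or Qb-184 (q = 0.726); the cluster is the binomial expansion (p + q)^2.
P(M) = 0.274^2 = 0.075076
P(M+2) = 2 × 0.274^1 × 0.726^1 = 0.397848
P(M+4) = 0.726^2 = 0.527076
The M+4 peak is largest (0.527076); scaling to 100 gives 14.24 : 75.48 : 100.00.

14.24 : 75.48 : 100.00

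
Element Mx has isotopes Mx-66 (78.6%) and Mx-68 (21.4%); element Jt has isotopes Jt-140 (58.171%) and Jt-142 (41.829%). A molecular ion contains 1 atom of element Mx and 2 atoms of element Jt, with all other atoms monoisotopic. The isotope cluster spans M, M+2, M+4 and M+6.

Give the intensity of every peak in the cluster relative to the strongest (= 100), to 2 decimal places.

58.47 : 100.00 : 53.12 : 8.23

Element Mx pattern (n=1): 0.7860 : 0.2140
Element Jt pattern (n=2): 0.33838652 : 0.48664695 : 0.17496652
Convolve the two distributions (both contribute in 2-u steps):
  M: 0.7860×0.33838652 = 0.265972
  M+2: 0.7860×0.48664695 + 0.2140×0.33838652 = 0.454919
  M+4: 0.7860×0.17496652 + 0.2140×0.48664695 = 0.241666
  M+6: 0.2140×0.17496652 = 0.037443
Scale to base peak (0.454919) = 100: 58.47 : 100.00 : 53.12 : 8.23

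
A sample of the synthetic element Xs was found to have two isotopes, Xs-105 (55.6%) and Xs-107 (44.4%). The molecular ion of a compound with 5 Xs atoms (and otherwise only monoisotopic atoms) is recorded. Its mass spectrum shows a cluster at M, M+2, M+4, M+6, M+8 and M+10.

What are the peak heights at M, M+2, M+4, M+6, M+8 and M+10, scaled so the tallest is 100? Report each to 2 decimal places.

Expanding (0.556 + 0.444)^5:
P(M) = 0.556^5 = 0.053134
P(M+2) = 5 × 0.556^4 × 0.444^1 = 0.212154
P(M+4) = 10 × 0.556^3 × 0.444^2 = 0.338837
P(M+6) = 10 × 0.556^2 × 0.444^3 = 0.270582
P(M+8) = 5 × 0.556^1 × 0.444^4 = 0.108038
P(M+10) = 0.444^5 = 0.017255
The M+4 peak is largest (0.338837); scaling to 100 gives 15.68 : 62.61 : 100.00 : 79.86 : 31.88 : 5.09.

15.68 : 62.61 : 100.00 : 79.86 : 31.88 : 5.09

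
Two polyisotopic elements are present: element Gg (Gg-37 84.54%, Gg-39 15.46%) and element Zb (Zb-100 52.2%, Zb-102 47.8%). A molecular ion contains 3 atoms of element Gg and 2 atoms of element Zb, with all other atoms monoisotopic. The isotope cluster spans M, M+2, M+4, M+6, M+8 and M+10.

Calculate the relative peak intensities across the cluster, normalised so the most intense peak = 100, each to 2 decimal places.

Element Gg pattern (n=3): 0.60420836 : 0.3314784 : 0.06061812 : 0.00369512
Element Zb pattern (n=2): 0.272484 : 0.499032 : 0.228484
Convolve the two distributions (both contribute in 2-u steps):
  M: 0.60420836×0.272484 = 0.164637
  M+2: 0.60420836×0.499032 + 0.3314784×0.272484 = 0.391842
  M+4: 0.60420836×0.228484 + 0.3314784×0.499032 + 0.06061812×0.272484 = 0.319988
  M+6: 0.3314784×0.228484 + 0.06061812×0.499032 + 0.00369512×0.272484 = 0.106995
  M+8: 0.06061812×0.228484 + 0.00369512×0.499032 = 0.015694
  M+10: 0.00369512×0.228484 = 0.000844
Scale to base peak (0.391842) = 100: 42.02 : 100.00 : 81.66 : 27.31 : 4.01 : 0.22

42.02 : 100.00 : 81.66 : 27.31 : 4.01 : 0.22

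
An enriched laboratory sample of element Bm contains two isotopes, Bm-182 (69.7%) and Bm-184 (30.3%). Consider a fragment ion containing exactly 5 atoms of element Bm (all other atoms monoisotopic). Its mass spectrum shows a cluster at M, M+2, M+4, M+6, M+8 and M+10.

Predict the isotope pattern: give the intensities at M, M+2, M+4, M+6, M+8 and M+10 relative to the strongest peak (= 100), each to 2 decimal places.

46.01 : 100.00 : 86.94 : 37.80 : 8.22 : 0.71

The 5 Bm atoms are independent, so intensities follow the terms of (0.697 + 0.303)^5.
P(M) = 0.697^5 = 0.164499
P(M+2) = 5 × 0.697^4 × 0.303^1 = 0.357556
P(M+4) = 10 × 0.697^3 × 0.303^2 = 0.310873
P(M+6) = 10 × 0.697^2 × 0.303^3 = 0.135143
P(M+8) = 5 × 0.697^1 × 0.303^4 = 0.029375
P(M+10) = 0.303^5 = 0.002554
The M+2 peak is largest (0.357556); scaling to 100 gives 46.01 : 100.00 : 86.94 : 37.80 : 8.22 : 0.71.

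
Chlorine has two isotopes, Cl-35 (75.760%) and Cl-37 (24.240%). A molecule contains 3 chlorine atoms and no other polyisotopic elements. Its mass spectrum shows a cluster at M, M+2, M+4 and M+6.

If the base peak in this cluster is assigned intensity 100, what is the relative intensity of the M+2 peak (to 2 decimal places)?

95.99

(0.75760 + 0.24240)^3 gives M 0.4348, M+2 0.4174, M+4 0.1335, M+6 0.0142; the largest is M.
P(M) = C(3,0) × 0.75760^3 × 0.24240^0 = 1 × 0.4348304 × 1.0000 = 0.434830 (base)
P(M+2) = C(3,1) × 0.75760^2 × 0.24240^1 = 3 × 0.57395776 × 0.2424 = 0.417382
Relative intensity = 0.417382 / 0.434830 × 100 = 95.99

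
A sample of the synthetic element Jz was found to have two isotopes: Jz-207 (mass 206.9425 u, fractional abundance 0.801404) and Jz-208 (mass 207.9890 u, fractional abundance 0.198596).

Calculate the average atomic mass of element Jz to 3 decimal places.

Weight each isotope mass by its fractional abundance: 0.801404 × 206.9425 + 0.198596 × 207.9890
= 165.84455 + 41.30578 = 207.15033 u

207.150 u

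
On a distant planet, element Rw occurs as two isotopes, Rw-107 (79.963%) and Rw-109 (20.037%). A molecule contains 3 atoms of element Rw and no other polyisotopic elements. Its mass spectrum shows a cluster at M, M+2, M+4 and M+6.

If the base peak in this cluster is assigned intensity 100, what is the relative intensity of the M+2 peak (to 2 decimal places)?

75.17

Binomial terms of (0.79963 + 0.20037)^3: M 0.5113, M+2 0.3844, M+4 0.0963, M+6 0.0080 → M is the base peak.
P(M) = C(3,0) × 0.79963^3 × 0.20037^0 = 1 × 0.51128993 × 1.0000 = 0.511290 (base)
P(M+2) = C(3,1) × 0.79963^2 × 0.20037^1 = 3 × 0.63940814 × 0.20037 = 0.384355
Relative intensity = 0.384355 / 0.511290 × 100 = 75.17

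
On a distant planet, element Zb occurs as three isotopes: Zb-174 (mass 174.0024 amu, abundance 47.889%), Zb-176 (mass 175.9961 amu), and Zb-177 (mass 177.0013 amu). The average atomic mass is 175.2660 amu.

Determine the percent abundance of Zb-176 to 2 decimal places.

29.76%

Let x and y be the fractions of Zb-176 and Zb-177. Then x + y = 1 − 0.47889 = 0.52111 and 175.9961x + 177.0013y = 175.2660 − 0.47889×174.0024 = 91.937990664.
Substituting: 175.9961x + 177.0013(0.52111 − x) = 91.937990664
(175.9961 − 177.0013)x = -0.299156779  ⇒  x = 0.29761, y = 0.22350
Zb-176: 29.76%, Zb-177: 22.35%.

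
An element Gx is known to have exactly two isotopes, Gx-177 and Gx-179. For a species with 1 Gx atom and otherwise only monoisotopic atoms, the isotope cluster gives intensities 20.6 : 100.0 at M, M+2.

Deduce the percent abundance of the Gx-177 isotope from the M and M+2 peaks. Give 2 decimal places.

Let p = fractional abundance of Gx-177. I(M+2)/I(M) = [C(1,1)·p^0·(1−p)] / p^1 = 1·(1−p)/p = 100.0/20.6 = 4.8544
(1−p)/p = 4.8544/1 = 4.8544  ⇒  p = 1/(1 + 4.8544) = 0.1708
Gx-177: 17.08%, Gx-179: 82.92%.

17.08%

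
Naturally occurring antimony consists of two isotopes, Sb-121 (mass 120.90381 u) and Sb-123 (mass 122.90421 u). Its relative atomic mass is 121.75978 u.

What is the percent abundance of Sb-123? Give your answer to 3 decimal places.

Let x be the fractional abundance of Sb-121; then Sb-123 has abundance 1 − x.
120.90381·x + 122.90421·(1 − x) = 121.75978
(120.90381 − 122.90421)·x = 121.75978 − 122.90421
x = -1.14443 / -2.00040 = 0.57210 → 57.210% Sb-121, 42.790% Sb-123.

42.790%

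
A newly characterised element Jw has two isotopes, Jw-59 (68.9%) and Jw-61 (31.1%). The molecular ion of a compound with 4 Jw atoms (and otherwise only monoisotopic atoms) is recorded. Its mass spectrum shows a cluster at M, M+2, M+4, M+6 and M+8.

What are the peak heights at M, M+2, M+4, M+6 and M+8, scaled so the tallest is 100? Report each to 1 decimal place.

Each Jw atom is independently Jw-59 (p = 0.689) or Jw-61 (q = 0.311); the cluster is the binomial expansion (p + q)^4.
P(M) = 0.689^4 = 0.225360
P(M+2) = 4 × 0.689^3 × 0.311^1 = 0.406891
P(M+4) = 6 × 0.689^2 × 0.311^2 = 0.275493
P(M+6) = 4 × 0.689^1 × 0.311^3 = 0.082901
P(M+8) = 0.311^4 = 0.009355
The M+2 peak is largest (0.406891); scaling to 100 gives 55.4 : 100.0 : 67.7 : 20.4 : 2.3.

55.4 : 100.0 : 67.7 : 20.4 : 2.3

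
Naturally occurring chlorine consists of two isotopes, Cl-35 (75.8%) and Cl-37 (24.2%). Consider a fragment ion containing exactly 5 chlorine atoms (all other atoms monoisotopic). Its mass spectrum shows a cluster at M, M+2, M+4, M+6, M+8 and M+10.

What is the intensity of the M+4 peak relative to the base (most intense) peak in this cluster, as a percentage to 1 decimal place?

63.9%

Binomial terms of (0.758 + 0.242)^5: M 0.2502, M+2 0.3994, M+4 0.2551, M+6 0.0814, M+8 0.0130, M+10 0.0008 → M+2 is the base peak.
P(M+2) = C(5,1) × 0.758^4 × 0.242^1 = 5 × 0.33012379 × 0.2420 = 0.399450 (base)
P(M+4) = C(5,2) × 0.758^3 × 0.242^2 = 10 × 0.43551951 × 0.058564 = 0.255058
Relative intensity = 0.255058 / 0.399450 × 100 = 63.9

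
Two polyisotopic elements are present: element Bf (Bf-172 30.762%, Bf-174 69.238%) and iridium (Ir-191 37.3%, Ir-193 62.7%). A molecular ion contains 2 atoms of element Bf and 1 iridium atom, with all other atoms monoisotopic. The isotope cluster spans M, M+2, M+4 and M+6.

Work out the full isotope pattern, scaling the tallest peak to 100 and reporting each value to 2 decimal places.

7.92 : 48.94 : 100.00 : 67.41

Element Bf pattern (n=2): 0.09463006 : 0.42597987 : 0.47939006
Iridium pattern (n=1): 0.3730 : 0.6270
Convolve the two distributions (both contribute in 2-u steps):
  M: 0.09463006×0.3730 = 0.035297
  M+2: 0.09463006×0.6270 + 0.42597987×0.3730 = 0.218224
  M+4: 0.42597987×0.6270 + 0.47939006×0.3730 = 0.445902
  M+6: 0.47939006×0.6270 = 0.300578
Scale to base peak (0.445902) = 100: 7.92 : 48.94 : 100.00 : 67.41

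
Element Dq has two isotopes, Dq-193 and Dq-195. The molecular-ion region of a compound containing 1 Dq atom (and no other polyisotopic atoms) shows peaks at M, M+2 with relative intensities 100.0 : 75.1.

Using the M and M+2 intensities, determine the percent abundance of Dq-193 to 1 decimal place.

57.1%

Let p = fractional abundance of Dq-193. I(M+2)/I(M) = [C(1,1)·p^0·(1−p)] / p^1 = 1·(1−p)/p = 75.1/100.0 = 0.7510
(1−p)/p = 0.7510/1 = 0.7510  ⇒  p = 1/(1 + 0.7510) = 0.5711
Dq-193: 57.1%, Dq-195: 42.9%.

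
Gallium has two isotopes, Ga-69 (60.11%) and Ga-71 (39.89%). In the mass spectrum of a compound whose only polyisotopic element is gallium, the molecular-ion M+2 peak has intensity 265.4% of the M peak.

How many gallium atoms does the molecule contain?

For n independent Ga atoms, I(M+2)/I(M) = n · (abundance Ga-71) / (abundance Ga-69) = n · 0.3989/0.6011.
n = 2.654 × 0.6011/0.3989 = 4.00 ≈ 4

4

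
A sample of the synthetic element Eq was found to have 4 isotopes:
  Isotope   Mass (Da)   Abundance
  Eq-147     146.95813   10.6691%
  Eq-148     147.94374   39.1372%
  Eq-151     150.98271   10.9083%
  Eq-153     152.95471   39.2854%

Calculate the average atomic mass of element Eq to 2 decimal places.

Weight each isotope mass by its fractional abundance: 0.106691 × 146.95813 + 0.391372 × 147.94374 + 0.109083 × 150.98271 + 0.392854 × 152.95471
= 15.679110 + 57.901037 + 16.469647 + 60.088870 = 150.138664 Da

150.14 Da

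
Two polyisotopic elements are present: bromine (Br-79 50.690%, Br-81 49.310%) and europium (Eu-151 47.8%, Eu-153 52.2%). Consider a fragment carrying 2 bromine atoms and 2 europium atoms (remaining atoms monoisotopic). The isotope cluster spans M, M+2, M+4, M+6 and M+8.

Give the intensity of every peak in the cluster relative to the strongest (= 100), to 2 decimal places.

Bromine pattern (n=2): 0.25694761 : 0.49990478 : 0.24314761
Europium pattern (n=2): 0.228484 : 0.499032 : 0.272484
Convolve the two distributions (both contribute in 2-u steps):
  M: 0.25694761×0.228484 = 0.058708
  M+2: 0.25694761×0.499032 + 0.49990478×0.228484 = 0.242445
  M+4: 0.25694761×0.272484 + 0.49990478×0.499032 + 0.24314761×0.228484 = 0.375038
  M+6: 0.49990478×0.272484 + 0.24314761×0.499032 = 0.257554
  M+8: 0.24314761×0.272484 = 0.066254
Scale to base peak (0.375038) = 100: 15.65 : 64.65 : 100.00 : 68.67 : 17.67

15.65 : 64.65 : 100.00 : 68.67 : 17.67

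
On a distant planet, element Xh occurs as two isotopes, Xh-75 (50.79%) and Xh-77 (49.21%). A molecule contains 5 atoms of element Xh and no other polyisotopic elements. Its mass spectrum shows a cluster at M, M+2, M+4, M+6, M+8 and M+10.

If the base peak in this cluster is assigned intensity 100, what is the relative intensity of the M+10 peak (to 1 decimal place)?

Term probabilities: M 0.0338, M+2 0.1637, M+4 0.3173, M+6 0.3074, M+8 0.1489, M+10 0.0289. Base peak = M+4.
P(M+4) = C(5,2) × 0.5079^3 × 0.4921^2 = 10 × 0.13101911 × 0.24216241 = 0.317279 (base)
P(M+10) = C(5,5) × 0.5079^0 × 0.4921^5 = 1 × 1.0000 × 0.02885804 = 0.028858
Relative intensity = 0.028858 / 0.317279 × 100 = 9.1

9.1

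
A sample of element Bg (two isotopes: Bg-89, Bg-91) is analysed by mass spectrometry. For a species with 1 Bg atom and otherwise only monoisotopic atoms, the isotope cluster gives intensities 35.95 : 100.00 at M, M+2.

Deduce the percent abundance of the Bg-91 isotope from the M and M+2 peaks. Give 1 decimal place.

If p is the fraction of Bg that is Bg-89, then I(M+2)/I(M) = [C(1,1)·p^0·(1−p)] / p^1 = 1·(1−p)/p = 100.00/35.95 = 2.7816
(1−p)/p = 2.7816/1 = 2.7816  ⇒  p = 1/(1 + 2.7816) = 0.2644
Bg-89: 26.4%, Bg-91: 73.6%.

73.6%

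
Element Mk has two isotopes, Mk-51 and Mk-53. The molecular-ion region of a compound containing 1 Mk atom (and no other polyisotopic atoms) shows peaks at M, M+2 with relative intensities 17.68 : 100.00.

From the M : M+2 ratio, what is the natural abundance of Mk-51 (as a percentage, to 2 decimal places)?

15.02%

Write p for the Mk-51 fraction. I(M+2)/I(M) = [C(1,1)·p^0·(1−p)] / p^1 = 1·(1−p)/p = 100.00/17.68 = 5.6561
(1−p)/p = 5.6561/1 = 5.6561  ⇒  p = 1/(1 + 5.6561) = 0.1502
Mk-51: 15.02%, Mk-53: 84.98%.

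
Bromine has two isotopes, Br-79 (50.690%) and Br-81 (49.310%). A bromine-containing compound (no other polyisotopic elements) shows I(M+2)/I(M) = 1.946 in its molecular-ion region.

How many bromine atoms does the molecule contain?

2

With n Br atoms, P(M+2)/P(M) = C(n,1)·p^(n−1)q / p^n = n·q/p = n · 0.49310/0.50690.
n = 1.946 × 0.50690/0.49310 = 2.00 ≈ 2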